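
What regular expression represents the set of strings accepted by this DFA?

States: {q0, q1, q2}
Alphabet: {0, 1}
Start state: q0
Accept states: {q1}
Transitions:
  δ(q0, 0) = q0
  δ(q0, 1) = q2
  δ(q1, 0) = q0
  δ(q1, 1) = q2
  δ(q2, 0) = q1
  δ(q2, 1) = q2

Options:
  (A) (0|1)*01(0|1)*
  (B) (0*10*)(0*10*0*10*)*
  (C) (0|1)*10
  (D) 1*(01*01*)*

Check each option against the DFA on short strings; one disagreement eliminates an option:
  (A) (0|1)*01(0|1)*: on '01' the DFA goes q0 → q0 → q2 and rejects (q2 ∉ Accept), but the regex matches it → eliminate
  (B) (0*10*)(0*10*0*10*)*: on '1' the DFA goes q0 → q2 and rejects (q2 ∉ Accept), but the regex matches it → eliminate
  (C) (0|1)*10: agrees with the DFA on every string of length ≤ 6
  (D) 1*(01*01*)*: on ε the DFA stays in q0 and rejects (q0 ∉ Accept), but the regex matches it → eliminate
Only (C) is consistent with the DFA.
(C) (0|1)*10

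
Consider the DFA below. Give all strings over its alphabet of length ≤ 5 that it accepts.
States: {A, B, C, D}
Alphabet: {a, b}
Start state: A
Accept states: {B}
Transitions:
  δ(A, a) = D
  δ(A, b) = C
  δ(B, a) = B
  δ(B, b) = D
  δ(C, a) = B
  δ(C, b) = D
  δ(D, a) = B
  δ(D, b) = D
aa, ba, aaa, aba, baa, bba, aaaa, aaba, abaa, abba, baaa, baba, bbaa, bbba, aaaaa, aaaba, aabaa, aabba, abaaa, ababa, abbaa, abbba, baaaa, baaba, babaa, babba, bbaaa, bbaba, bbbaa, bbbba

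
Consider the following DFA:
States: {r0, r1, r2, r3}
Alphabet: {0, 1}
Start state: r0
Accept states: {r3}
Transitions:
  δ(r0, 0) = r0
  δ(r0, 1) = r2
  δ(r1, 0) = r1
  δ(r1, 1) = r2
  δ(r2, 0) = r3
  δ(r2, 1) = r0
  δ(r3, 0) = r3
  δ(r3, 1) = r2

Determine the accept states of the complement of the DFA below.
Complement accept states = All states \ Original accept states
= {r0, r1, r2, r3} \ {r3}
{r0, r1, r2}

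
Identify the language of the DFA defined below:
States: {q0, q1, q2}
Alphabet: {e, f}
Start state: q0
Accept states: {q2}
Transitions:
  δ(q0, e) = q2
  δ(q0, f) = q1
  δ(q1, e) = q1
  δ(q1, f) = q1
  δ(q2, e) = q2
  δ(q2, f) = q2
Testing a few strings:
  'eee' → accept
  'eff' → accept
  'ef' → accept
  'fe' → reject
State roles: q0=no input read; q1=started with f (dead); q2=started with e
All strings over {e,f} starting with e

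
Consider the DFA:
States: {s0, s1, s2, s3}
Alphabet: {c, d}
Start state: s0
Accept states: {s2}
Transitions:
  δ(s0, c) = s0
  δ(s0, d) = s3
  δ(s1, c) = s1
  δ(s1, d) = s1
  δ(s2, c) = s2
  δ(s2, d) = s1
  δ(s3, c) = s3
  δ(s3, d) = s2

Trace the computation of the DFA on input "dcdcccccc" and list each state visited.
read 'd': s0 → s3
  read 'c': s3 → s3
  read 'd': s3 → s2
  read 'c': s2 → s2
  read 'c': s2 → s2
  read 'c': s2 → s2
  read 'c': s2 → s2
  read 'c': s2 → s2
  read 'c': s2 → s2
s0 -> s3 -> s3 -> s2 -> s2 -> s2 -> s2 -> s2 -> s2 -> s2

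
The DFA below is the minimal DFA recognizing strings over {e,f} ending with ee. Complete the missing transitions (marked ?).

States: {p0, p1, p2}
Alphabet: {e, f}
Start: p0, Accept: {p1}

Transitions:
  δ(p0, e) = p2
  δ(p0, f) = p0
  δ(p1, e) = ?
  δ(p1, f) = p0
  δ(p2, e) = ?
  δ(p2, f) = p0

From the language and accept set, identify what each state tracks — p0: last symbol not e; p1: two trailing e's; p2: one trailing e.
Each missing δ(q, a) is the state matching the new tracked value after reading a.
δ(p1, e) = p1; δ(p2, e) = p1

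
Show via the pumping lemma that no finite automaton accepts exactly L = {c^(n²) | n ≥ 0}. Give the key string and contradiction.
Assume L is regular with pumping length p. Idea: pumping adds a fixed amount, but gaps between consecutive squares grow.
Choose s = c^(p²) (length p² ≥ p). By the pumping lemma, s = xyz with |xy| ≤ p, |y| > 0, so |y| = k with 1 ≤ k ≤ p. Then |xy²z| = p²+k. Since p² < p²+k ≤ p²+p < (p+1)², the length p²+k lies strictly between consecutive squares, so it is not a perfect square and xy²z ∉ L.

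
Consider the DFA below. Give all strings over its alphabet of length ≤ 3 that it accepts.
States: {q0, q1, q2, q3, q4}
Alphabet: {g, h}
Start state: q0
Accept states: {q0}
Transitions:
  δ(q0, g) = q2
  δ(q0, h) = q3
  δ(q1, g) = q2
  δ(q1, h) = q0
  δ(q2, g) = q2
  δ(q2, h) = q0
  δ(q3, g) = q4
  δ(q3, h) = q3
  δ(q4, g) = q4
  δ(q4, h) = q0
ε, gh, ggh, hgh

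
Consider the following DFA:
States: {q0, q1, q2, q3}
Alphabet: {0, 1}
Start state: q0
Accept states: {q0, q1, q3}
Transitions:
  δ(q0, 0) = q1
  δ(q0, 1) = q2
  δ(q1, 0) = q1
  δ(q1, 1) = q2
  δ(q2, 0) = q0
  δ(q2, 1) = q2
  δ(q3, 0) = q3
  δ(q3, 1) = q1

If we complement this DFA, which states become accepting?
Complement accept states = All states \ Original accept states
= {q0, q1, q2, q3} \ {q0, q1, q3}
{q2}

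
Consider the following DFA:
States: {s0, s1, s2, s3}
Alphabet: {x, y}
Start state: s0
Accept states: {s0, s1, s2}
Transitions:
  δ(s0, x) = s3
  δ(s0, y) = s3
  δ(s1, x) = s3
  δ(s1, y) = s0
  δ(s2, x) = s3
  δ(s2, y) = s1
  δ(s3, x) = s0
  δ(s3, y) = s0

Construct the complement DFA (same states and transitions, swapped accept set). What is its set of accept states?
Complement accept states = All states \ Original accept states
= {s0, s1, s2, s3} \ {s0, s1, s2}
{s3}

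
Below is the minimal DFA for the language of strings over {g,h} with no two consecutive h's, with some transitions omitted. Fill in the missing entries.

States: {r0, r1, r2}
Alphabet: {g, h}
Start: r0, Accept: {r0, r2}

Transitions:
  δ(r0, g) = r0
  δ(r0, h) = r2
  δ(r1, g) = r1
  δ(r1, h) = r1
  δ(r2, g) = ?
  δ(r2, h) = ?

From the language and accept set, identify what each state tracks — r0: last symbol not h (ok); r1: saw hh (dead); r2: last symbol h (ok).
Each missing δ(q, a) is the state matching the new tracked value after reading a.
δ(r2, g) = r0; δ(r2, h) = r1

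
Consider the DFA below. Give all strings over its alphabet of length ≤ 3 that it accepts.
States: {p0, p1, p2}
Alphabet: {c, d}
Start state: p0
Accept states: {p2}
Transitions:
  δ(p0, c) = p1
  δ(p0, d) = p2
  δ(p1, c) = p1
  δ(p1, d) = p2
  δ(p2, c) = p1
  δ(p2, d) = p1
d, cd, ccd, dcd, ddd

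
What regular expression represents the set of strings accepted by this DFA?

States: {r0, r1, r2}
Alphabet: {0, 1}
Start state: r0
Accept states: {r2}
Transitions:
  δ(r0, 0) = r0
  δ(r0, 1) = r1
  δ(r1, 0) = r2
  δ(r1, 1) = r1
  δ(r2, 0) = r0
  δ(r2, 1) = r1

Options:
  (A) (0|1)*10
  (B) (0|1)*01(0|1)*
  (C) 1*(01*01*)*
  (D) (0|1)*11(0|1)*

Check each option against the DFA on short strings; one disagreement eliminates an option:
  (A) (0|1)*10: agrees with the DFA on every string of length ≤ 6
  (B) (0|1)*01(0|1)*: on '01' the DFA goes r0 → r0 → r1 and rejects (r1 ∉ Accept), but the regex matches it → eliminate
  (C) 1*(01*01*)*: on ε the DFA stays in r0 and rejects (r0 ∉ Accept), but the regex matches it → eliminate
  (D) (0|1)*11(0|1)*: on '10' the DFA goes r0 → r1 → r2 and accepts (r2 ∈ Accept), but the regex does not match it → eliminate
Only (A) is consistent with the DFA.
(A) (0|1)*10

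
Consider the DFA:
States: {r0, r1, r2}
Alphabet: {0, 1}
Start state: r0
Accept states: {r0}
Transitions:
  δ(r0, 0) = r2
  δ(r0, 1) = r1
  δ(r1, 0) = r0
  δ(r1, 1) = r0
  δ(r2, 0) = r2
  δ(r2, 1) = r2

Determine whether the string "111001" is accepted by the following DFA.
Processing string "111001":
  r0 --1--> r1
  r1 --1--> r0
  r0 --1--> r1
  r1 --0--> r0
  r0 --0--> r2
  r2 --1--> r2
Final state: r2
Accept states: {r0}
No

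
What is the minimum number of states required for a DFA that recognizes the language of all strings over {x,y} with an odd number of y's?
By Myhill–Nerode, count the distinguishable equivalence classes: two classes — parity of the count of y's.
2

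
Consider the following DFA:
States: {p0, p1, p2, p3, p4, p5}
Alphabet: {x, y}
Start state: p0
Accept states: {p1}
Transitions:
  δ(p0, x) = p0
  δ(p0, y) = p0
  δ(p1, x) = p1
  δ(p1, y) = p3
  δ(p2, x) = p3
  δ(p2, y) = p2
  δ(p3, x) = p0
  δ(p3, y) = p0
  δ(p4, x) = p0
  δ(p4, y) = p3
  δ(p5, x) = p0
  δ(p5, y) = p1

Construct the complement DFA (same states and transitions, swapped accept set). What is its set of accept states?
Complement accept states = All states \ Original accept states
= {p0, p1, p2, p3, p4, p5} \ {p1}
{p0, p2, p3, p4, p5}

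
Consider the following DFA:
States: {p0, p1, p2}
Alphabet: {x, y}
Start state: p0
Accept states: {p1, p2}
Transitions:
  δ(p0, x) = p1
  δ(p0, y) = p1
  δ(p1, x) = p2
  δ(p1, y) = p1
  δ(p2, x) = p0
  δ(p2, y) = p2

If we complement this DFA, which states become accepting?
Complement accept states = All states \ Original accept states
= {p0, p1, p2} \ {p1, p2}
{p0}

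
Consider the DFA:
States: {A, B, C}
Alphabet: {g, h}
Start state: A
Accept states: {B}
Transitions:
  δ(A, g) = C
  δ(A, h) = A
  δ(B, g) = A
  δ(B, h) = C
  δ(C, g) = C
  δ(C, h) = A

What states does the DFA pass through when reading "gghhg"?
read 'g': A → C
  read 'g': C → C
  read 'h': C → A
  read 'h': A → A
  read 'g': A → C
A -> C -> C -> A -> A -> C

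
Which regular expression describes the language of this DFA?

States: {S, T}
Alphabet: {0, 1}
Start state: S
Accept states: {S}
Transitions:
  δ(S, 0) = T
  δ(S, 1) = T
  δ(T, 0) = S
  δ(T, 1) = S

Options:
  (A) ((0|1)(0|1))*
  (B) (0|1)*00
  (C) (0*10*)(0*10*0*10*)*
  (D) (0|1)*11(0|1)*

Check each option against the DFA on short strings; one disagreement eliminates an option:
  (A) ((0|1)(0|1))*: agrees with the DFA on every string of length ≤ 6
  (B) (0|1)*00: on ε the DFA stays in S and accepts (S ∈ Accept), but the regex does not match it → eliminate
  (C) (0*10*)(0*10*0*10*)*: on ε the DFA stays in S and accepts (S ∈ Accept), but the regex does not match it → eliminate
  (D) (0|1)*11(0|1)*: on ε the DFA stays in S and accepts (S ∈ Accept), but the regex does not match it → eliminate
Only (A) is consistent with the DFA.
(A) ((0|1)(0|1))*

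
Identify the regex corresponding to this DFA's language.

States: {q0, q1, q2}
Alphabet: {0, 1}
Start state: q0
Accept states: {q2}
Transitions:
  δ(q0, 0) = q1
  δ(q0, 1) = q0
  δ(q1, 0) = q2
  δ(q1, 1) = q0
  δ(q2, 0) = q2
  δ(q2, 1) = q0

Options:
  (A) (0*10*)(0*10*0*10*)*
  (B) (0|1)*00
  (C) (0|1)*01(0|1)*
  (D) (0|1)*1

Check each option against the DFA on short strings; one disagreement eliminates an option:
  (A) (0*10*)(0*10*0*10*)*: on '1' the DFA goes q0 → q0 and rejects (q0 ∉ Accept), but the regex matches it → eliminate
  (B) (0|1)*00: agrees with the DFA on every string of length ≤ 6
  (C) (0|1)*01(0|1)*: on '00' the DFA goes q0 → q1 → q2 and accepts (q2 ∈ Accept), but the regex does not match it → eliminate
  (D) (0|1)*1: on '1' the DFA goes q0 → q0 and rejects (q0 ∉ Accept), but the regex matches it → eliminate
Only (B) is consistent with the DFA.
(B) (0|1)*00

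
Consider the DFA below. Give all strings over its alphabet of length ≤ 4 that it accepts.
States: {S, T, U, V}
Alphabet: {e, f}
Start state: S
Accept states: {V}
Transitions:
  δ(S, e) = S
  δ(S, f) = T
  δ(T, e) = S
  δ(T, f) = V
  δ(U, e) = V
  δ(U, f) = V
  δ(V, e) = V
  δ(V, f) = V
ff, eff, ffe, fff, eeff, effe, efff, feff, ffee, ffef, fffe, ffff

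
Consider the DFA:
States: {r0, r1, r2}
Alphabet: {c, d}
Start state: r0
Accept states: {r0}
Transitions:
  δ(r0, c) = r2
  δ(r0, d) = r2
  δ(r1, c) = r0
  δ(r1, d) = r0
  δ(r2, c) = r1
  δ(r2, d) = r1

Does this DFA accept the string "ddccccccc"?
Processing string "ddccccccc":
  r0 --d--> r2
  r2 --d--> r1
  r1 --c--> r0
  r0 --c--> r2
  r2 --c--> r1
  r1 --c--> r0
  r0 --c--> r2
  r2 --c--> r1
  r1 --c--> r0
Final state: r0
Accept states: {r0}
Yes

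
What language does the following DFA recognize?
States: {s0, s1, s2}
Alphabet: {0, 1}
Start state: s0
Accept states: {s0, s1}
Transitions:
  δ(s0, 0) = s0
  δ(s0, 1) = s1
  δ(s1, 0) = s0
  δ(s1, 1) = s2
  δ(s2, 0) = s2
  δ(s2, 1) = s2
Testing a few strings:
  '001' → accept
  '0011' → reject
  '1100' → reject
  '101' → accept
State roles: s0=last symbol not 1 (ok); s1=last symbol 1 (ok); s2=saw 11 (dead)
All binary strings with no two consecutive 1's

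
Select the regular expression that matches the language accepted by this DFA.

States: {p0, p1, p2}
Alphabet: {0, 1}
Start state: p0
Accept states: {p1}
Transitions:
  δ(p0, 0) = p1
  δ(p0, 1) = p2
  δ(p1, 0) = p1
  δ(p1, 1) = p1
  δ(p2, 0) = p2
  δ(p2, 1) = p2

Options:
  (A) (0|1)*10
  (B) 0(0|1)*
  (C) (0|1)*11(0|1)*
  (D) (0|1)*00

Check each option against the DFA on short strings; one disagreement eliminates an option:
  (A) (0|1)*10: on '0' the DFA goes p0 → p1 and accepts (p1 ∈ Accept), but the regex does not match it → eliminate
  (B) 0(0|1)*: agrees with the DFA on every string of length ≤ 6
  (C) (0|1)*11(0|1)*: on '0' the DFA goes p0 → p1 and accepts (p1 ∈ Accept), but the regex does not match it → eliminate
  (D) (0|1)*00: on '0' the DFA goes p0 → p1 and accepts (p1 ∈ Accept), but the regex does not match it → eliminate
Only (B) is consistent with the DFA.
(B) 0(0|1)*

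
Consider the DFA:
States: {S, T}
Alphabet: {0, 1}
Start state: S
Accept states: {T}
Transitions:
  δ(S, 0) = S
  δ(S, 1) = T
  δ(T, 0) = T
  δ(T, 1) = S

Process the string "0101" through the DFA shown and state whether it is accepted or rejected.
Processing string "0101":
  S --0--> S
  S --1--> T
  T --0--> T
  T --1--> S
Final state: S
Accept states: {T}
No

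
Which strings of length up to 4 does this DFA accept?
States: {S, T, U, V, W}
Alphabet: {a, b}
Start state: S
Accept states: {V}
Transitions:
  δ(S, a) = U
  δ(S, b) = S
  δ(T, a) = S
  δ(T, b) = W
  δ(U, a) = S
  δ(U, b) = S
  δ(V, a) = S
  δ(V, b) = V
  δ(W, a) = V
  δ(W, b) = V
None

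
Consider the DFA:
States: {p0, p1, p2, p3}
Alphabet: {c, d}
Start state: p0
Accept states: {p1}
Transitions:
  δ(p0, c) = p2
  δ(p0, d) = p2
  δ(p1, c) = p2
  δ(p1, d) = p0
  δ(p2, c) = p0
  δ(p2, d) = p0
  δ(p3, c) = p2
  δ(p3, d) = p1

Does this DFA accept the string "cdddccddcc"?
Processing string "cdddccddcc":
  p0 --c--> p2
  p2 --d--> p0
  p0 --d--> p2
  p2 --d--> p0
  p0 --c--> p2
  p2 --c--> p0
  p0 --d--> p2
  p2 --d--> p0
  p0 --c--> p2
  p2 --c--> p0
Final state: p0
Accept states: {p1}
No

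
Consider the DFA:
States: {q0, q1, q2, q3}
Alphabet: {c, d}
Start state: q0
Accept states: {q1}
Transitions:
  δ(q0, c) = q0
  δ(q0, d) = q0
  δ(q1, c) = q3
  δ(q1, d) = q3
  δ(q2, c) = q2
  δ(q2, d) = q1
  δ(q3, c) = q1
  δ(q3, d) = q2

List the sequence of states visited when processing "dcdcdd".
read 'd': q0 → q0
  read 'c': q0 → q0
  read 'd': q0 → q0
  read 'c': q0 → q0
  read 'd': q0 → q0
  read 'd': q0 → q0
q0 -> q0 -> q0 -> q0 -> q0 -> q0 -> q0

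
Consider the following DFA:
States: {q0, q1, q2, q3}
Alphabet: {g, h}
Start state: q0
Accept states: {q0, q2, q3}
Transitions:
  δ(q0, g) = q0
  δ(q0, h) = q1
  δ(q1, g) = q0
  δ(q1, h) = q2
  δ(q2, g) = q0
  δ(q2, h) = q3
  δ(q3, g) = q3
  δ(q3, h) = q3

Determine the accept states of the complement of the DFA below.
Complement accept states = All states \ Original accept states
= {q0, q1, q2, q3} \ {q0, q2, q3}
{q1}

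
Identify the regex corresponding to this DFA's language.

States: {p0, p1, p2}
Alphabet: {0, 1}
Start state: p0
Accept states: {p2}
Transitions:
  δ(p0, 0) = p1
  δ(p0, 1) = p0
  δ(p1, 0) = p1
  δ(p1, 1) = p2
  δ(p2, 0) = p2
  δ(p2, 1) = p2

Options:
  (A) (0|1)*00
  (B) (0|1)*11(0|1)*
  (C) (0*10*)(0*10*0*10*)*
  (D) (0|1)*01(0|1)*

Check each option against the DFA on short strings; one disagreement eliminates an option:
  (A) (0|1)*00: on '00' the DFA goes p0 → p1 → p1 and rejects (p1 ∉ Accept), but the regex matches it → eliminate
  (B) (0|1)*11(0|1)*: on '01' the DFA goes p0 → p1 → p2 and accepts (p2 ∈ Accept), but the regex does not match it → eliminate
  (C) (0*10*)(0*10*0*10*)*: on '1' the DFA goes p0 → p0 and rejects (p0 ∉ Accept), but the regex matches it → eliminate
  (D) (0|1)*01(0|1)*: agrees with the DFA on every string of length ≤ 6
Only (D) is consistent with the DFA.
(D) (0|1)*01(0|1)*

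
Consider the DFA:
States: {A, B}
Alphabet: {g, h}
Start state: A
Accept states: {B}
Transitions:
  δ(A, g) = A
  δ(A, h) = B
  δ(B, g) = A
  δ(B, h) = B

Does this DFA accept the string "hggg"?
Processing string "hggg":
  A --h--> B
  B --g--> A
  A --g--> A
  A --g--> A
Final state: A
Accept states: {B}
No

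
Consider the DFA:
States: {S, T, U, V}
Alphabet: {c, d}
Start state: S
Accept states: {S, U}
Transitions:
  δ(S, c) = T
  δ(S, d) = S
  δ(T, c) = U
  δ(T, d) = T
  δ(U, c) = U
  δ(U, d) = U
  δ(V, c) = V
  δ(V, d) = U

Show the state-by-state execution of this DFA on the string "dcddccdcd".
read 'd': S → S
  read 'c': S → T
  read 'd': T → T
  read 'd': T → T
  read 'c': T → U
  read 'c': U → U
  read 'd': U → U
  read 'c': U → U
  read 'd': U → U
S -> S -> T -> T -> T -> U -> U -> U -> U -> U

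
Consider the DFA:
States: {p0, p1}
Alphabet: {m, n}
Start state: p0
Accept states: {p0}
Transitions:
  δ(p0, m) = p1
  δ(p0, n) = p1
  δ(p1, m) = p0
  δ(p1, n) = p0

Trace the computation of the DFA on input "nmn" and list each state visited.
read 'n': p0 → p1
  read 'm': p1 → p0
  read 'n': p0 → p1
p0 -> p1 -> p0 -> p1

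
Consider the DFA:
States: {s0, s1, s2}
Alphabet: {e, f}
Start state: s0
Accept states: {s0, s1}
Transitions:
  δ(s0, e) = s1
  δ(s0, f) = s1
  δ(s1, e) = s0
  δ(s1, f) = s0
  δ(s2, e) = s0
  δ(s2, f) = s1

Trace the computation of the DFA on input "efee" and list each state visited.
read 'e': s0 → s1
  read 'f': s1 → s0
  read 'e': s0 → s1
  read 'e': s1 → s0
s0 -> s1 -> s0 -> s1 -> s0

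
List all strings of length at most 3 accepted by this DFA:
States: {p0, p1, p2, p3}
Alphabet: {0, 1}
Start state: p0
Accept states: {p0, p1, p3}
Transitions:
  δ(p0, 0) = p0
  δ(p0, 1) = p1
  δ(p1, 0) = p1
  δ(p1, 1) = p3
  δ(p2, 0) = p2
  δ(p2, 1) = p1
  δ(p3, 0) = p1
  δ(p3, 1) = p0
ε, 0, 1, 00, 01, 10, 11, 000, 001, 010, 011, 100, 101, 110, 111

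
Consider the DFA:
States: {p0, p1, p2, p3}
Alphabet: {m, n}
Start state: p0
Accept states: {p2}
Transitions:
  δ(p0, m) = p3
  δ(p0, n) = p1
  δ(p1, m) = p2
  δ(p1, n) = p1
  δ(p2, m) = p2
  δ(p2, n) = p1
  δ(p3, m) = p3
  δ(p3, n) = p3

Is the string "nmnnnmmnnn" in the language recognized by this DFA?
Processing string "nmnnnmmnnn":
  p0 --n--> p1
  p1 --m--> p2
  p2 --n--> p1
  p1 --n--> p1
  p1 --n--> p1
  p1 --m--> p2
  p2 --m--> p2
  p2 --n--> p1
  p1 --n--> p1
  p1 --n--> p1
Final state: p1
Accept states: {p2}
No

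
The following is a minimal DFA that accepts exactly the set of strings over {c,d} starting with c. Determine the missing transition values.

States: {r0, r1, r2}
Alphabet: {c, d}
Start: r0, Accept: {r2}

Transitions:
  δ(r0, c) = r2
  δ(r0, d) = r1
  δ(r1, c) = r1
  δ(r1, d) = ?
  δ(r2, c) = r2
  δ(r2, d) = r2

From the language and accept set, identify what each state tracks — r0: no input read; r1: started with d (dead); r2: started with c.
Each missing δ(q, a) is the state matching the new tracked value after reading a.
δ(r1, d) = r1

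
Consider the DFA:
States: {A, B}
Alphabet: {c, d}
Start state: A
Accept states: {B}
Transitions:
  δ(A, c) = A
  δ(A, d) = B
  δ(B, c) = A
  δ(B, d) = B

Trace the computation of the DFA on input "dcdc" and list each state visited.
read 'd': A → B
  read 'c': B → A
  read 'd': A → B
  read 'c': B → A
A -> B -> A -> B -> A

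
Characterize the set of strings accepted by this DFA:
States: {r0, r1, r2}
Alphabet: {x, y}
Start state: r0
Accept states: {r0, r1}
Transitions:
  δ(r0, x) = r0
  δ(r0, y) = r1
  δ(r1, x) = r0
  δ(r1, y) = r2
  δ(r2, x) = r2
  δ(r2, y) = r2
Testing a few strings:
  'xyx' → accept
  'yyy' → reject
  'yxy' → accept
  'xx' → accept
State roles: r0=last symbol not y (ok); r1=last symbol y (ok); r2=saw yy (dead)
All strings over {x,y} with no two consecutive y's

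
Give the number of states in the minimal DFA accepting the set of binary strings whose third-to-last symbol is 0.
By Myhill–Nerode, count the distinguishable equivalence classes: 2^3 = 8 classes — the DFA must remember the last 3 symbols read; every pair of distinct length-3 suffixes is distinguishable by some continuation.
8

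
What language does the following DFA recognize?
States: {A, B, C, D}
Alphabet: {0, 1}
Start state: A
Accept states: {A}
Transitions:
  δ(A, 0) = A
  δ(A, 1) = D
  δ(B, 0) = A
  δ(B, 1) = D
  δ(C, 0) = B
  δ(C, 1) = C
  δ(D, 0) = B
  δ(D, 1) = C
Testing a few strings:
  '10' → reject
  '1001' → reject
  '1' → reject
  '11' → reject
State roles: A=value ≡ 0 (mod 4); B=value ≡ 2 (mod 4); C=value ≡ 3 (mod 4); D=value ≡ 1 (mod 4)
All binary strings representing a multiple of 4 (read in base 2; leading zeros allowed and ε counts as 0)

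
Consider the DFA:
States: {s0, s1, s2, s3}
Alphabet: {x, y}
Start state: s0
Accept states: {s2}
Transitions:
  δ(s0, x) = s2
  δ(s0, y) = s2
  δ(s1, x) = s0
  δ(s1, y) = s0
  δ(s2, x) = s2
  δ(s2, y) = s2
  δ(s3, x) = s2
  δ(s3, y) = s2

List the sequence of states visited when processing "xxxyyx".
read 'x': s0 → s2
  read 'x': s2 → s2
  read 'x': s2 → s2
  read 'y': s2 → s2
  read 'y': s2 → s2
  read 'x': s2 → s2
s0 -> s2 -> s2 -> s2 -> s2 -> s2 -> s2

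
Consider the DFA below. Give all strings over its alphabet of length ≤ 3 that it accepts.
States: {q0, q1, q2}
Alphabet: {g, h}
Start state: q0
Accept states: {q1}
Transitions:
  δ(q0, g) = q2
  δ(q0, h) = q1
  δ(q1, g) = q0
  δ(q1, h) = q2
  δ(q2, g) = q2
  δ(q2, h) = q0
h, ghh, hgh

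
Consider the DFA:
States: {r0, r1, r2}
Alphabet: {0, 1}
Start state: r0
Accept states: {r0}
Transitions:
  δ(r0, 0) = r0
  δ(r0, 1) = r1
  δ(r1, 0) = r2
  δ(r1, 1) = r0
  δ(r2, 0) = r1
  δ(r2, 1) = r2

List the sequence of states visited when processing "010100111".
read '0': r0 → r0
  read '1': r0 → r1
  read '0': r1 → r2
  read '1': r2 → r2
  read '0': r2 → r1
  read '0': r1 → r2
  read '1': r2 → r2
  read '1': r2 → r2
  read '1': r2 → r2
r0 -> r0 -> r1 -> r2 -> r2 -> r1 -> r2 -> r2 -> r2 -> r2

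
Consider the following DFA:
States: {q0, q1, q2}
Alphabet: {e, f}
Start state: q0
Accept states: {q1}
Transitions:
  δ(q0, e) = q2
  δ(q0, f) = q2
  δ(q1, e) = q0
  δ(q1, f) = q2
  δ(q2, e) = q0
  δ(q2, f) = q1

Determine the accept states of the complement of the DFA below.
Complement accept states = All states \ Original accept states
= {q0, q1, q2} \ {q1}
{q0, q2}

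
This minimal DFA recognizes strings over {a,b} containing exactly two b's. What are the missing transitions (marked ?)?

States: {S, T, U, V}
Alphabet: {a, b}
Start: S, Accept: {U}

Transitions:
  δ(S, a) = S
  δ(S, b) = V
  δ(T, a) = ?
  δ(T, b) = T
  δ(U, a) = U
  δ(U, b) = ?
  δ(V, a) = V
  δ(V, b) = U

From the language and accept set, identify what each state tracks — S: zero b's; T: ≥ three b's (dead); U: two b's; V: one b.
Each missing δ(q, a) is the state matching the new tracked value after reading a.
δ(T, a) = T; δ(U, b) = T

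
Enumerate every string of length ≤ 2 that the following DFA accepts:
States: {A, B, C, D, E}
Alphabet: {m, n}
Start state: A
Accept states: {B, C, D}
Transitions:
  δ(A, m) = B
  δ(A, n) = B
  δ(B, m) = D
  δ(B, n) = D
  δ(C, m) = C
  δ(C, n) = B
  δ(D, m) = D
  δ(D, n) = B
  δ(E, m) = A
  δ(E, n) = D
m, n, mm, mn, nm, nn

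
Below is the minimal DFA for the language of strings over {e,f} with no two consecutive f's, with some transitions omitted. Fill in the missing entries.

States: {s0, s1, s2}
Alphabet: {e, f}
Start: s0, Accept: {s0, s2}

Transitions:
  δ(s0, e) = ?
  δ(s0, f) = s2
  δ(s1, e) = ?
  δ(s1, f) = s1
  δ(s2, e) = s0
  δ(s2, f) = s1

From the language and accept set, identify what each state tracks — s0: last symbol not f (ok); s1: saw ff (dead); s2: last symbol f (ok).
Each missing δ(q, a) is the state matching the new tracked value after reading a.
δ(s0, e) = s0; δ(s1, e) = s1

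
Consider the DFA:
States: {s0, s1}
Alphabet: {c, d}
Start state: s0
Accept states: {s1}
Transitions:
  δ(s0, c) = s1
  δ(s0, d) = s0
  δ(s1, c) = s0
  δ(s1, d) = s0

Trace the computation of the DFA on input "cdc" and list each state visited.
read 'c': s0 → s1
  read 'd': s1 → s0
  read 'c': s0 → s1
s0 -> s1 -> s0 -> s1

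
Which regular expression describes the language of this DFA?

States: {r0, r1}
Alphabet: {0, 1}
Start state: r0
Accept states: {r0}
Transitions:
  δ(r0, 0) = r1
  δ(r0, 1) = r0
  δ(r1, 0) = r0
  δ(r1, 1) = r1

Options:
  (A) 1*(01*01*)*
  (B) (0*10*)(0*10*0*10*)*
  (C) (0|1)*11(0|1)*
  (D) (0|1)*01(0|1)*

Check each option against the DFA on short strings; one disagreement eliminates an option:
  (A) 1*(01*01*)*: agrees with the DFA on every string of length ≤ 6
  (B) (0*10*)(0*10*0*10*)*: on ε the DFA stays in r0 and accepts (r0 ∈ Accept), but the regex does not match it → eliminate
  (C) (0|1)*11(0|1)*: on ε the DFA stays in r0 and accepts (r0 ∈ Accept), but the regex does not match it → eliminate
  (D) (0|1)*01(0|1)*: on ε the DFA stays in r0 and accepts (r0 ∈ Accept), but the regex does not match it → eliminate
Only (A) is consistent with the DFA.
(A) 1*(01*01*)*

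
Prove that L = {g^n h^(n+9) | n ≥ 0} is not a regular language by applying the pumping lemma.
Assume L is regular with pumping length p. Idea: pumping the g-block breaks the fixed offset of 9.
Choose s = g^p h^(p+9) ∈ L. By the pumping lemma, s = xyz with |xy| ≤ p, |y| > 0, so y = g^k with k ≥ 1. Then xy²z = g^(p+k) h^(p+9). For this to be in L we would need p+9 = (p+k)+9, i.e. k = 0, contradicting k ≥ 1. So xy²z ∉ L.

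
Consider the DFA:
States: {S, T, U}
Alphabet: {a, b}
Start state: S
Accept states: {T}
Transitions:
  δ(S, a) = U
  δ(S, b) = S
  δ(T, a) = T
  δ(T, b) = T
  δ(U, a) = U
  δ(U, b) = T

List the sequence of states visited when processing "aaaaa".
read 'a': S → U
  read 'a': U → U
  read 'a': U → U
  read 'a': U → U
  read 'a': U → U
S -> U -> U -> U -> U -> U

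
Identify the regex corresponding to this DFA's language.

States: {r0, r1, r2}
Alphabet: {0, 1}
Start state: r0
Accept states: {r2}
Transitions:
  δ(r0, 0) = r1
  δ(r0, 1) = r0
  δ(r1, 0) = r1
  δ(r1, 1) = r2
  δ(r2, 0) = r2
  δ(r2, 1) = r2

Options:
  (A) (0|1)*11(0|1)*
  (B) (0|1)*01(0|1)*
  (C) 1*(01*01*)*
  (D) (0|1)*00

Check each option against the DFA on short strings; one disagreement eliminates an option:
  (A) (0|1)*11(0|1)*: on '01' the DFA goes r0 → r1 → r2 and accepts (r2 ∈ Accept), but the regex does not match it → eliminate
  (B) (0|1)*01(0|1)*: agrees with the DFA on every string of length ≤ 6
  (C) 1*(01*01*)*: on ε the DFA stays in r0 and rejects (r0 ∉ Accept), but the regex matches it → eliminate
  (D) (0|1)*00: on '00' the DFA goes r0 → r1 → r1 and rejects (r1 ∉ Accept), but the regex matches it → eliminate
Only (B) is consistent with the DFA.
(B) (0|1)*01(0|1)*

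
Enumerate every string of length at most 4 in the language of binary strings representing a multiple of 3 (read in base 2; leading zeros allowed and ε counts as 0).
ε, 0, 00, 11, 000, 011, 110, 0000, 0011, 0110, 1001, 1100, 1111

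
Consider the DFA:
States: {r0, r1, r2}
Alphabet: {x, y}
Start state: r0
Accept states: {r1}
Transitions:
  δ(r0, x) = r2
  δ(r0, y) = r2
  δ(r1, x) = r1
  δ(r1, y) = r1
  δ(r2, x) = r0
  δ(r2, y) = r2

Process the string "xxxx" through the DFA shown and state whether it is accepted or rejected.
Processing string "xxxx":
  r0 --x--> r2
  r2 --x--> r0
  r0 --x--> r2
  r2 --x--> r0
Final state: r0
Accept states: {r1}
No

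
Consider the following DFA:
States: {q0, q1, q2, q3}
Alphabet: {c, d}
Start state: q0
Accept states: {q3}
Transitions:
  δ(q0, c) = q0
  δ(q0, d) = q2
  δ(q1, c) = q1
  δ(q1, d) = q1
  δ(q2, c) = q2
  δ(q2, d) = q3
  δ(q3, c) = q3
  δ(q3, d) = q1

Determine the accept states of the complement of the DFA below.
Complement accept states = All states \ Original accept states
= {q0, q1, q2, q3} \ {q3}
{q0, q1, q2}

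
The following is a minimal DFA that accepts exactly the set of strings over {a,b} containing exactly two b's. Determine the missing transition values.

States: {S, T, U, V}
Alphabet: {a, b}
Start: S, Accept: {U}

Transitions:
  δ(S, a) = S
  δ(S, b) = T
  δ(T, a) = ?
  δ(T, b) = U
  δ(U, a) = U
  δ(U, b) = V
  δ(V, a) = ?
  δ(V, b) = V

From the language and accept set, identify what each state tracks — S: zero b's; T: one b; U: two b's; V: ≥ three b's (dead).
Each missing δ(q, a) is the state matching the new tracked value after reading a.
δ(T, a) = T; δ(V, a) = V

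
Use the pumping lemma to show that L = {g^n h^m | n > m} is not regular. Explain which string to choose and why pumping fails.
Assume L is regular with pumping length p. Idea: pumping down the g-block drops the g-count to at most the h-count.
Choose s = g^(p+1) h^p ∈ L (|s| = 2p+1 ≥ p). By the pumping lemma, s = xyz with |xy| ≤ p, |y| > 0, so y = g^k with k ≥ 1. Take i = 0: xz = g^(p+1−k) h^p. Since k ≥ 1, p+1−k ≤ p, so the number of g's is no longer strictly greater than the number of h's, hence xz ∉ L.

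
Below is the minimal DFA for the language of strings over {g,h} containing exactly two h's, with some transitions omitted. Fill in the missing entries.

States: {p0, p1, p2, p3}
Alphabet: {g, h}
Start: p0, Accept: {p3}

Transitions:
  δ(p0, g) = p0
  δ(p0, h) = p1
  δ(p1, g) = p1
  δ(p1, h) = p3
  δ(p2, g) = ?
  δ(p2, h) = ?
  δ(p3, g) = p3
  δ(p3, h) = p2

From the language and accept set, identify what each state tracks — p0: zero h's; p1: one h; p2: ≥ three h's (dead); p3: two h's.
Each missing δ(q, a) is the state matching the new tracked value after reading a.
δ(p2, g) = p2; δ(p2, h) = p2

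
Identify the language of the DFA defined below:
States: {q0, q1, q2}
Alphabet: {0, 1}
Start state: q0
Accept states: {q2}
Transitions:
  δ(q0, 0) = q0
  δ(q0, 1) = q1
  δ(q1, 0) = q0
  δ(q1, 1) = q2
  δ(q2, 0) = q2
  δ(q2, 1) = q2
Testing a few strings:
  '0010' → reject
  '1000' → reject
  '00' → reject
  '11' → accept
State roles: q0=no progress toward 11; q1=one trailing 1; q2=substring 11 seen
All binary strings containing the substring 11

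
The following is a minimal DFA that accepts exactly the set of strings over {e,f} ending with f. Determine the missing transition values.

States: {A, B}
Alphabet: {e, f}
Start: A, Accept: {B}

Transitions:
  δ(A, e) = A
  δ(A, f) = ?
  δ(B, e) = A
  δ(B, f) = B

From the language and accept set, identify what each state tracks — A: last symbol not f; B: last symbol is f.
Each missing δ(q, a) is the state matching the new tracked value after reading a.
δ(A, f) = B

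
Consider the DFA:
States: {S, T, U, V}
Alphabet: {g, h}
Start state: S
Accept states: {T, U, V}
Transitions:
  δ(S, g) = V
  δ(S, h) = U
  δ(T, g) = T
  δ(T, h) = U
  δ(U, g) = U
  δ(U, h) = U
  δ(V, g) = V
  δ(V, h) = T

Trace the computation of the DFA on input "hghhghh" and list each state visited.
read 'h': S → U
  read 'g': U → U
  read 'h': U → U
  read 'h': U → U
  read 'g': U → U
  read 'h': U → U
  read 'h': U → U
S -> U -> U -> U -> U -> U -> U -> U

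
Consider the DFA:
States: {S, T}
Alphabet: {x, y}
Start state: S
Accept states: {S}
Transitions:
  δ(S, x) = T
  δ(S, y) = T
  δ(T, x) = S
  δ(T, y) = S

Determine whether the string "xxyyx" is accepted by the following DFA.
Processing string "xxyyx":
  S --x--> T
  T --x--> S
  S --y--> T
  T --y--> S
  S --x--> T
Final state: T
Accept states: {S}
No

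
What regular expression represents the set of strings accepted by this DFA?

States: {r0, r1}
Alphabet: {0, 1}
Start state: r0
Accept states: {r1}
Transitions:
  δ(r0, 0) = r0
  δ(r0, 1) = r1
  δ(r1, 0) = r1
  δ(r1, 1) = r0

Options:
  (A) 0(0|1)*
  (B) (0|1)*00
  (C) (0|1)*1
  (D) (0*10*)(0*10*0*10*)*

Check each option against the DFA on short strings; one disagreement eliminates an option:
  (A) 0(0|1)*: on '0' the DFA goes r0 → r0 and rejects (r0 ∉ Accept), but the regex matches it → eliminate
  (B) (0|1)*00: on '1' the DFA goes r0 → r1 and accepts (r1 ∈ Accept), but the regex does not match it → eliminate
  (C) (0|1)*1: on '10' the DFA goes r0 → r1 → r1 and accepts (r1 ∈ Accept), but the regex does not match it → eliminate
  (D) (0*10*)(0*10*0*10*)*: agrees with the DFA on every string of length ≤ 6
Only (D) is consistent with the DFA.
(D) (0*10*)(0*10*0*10*)*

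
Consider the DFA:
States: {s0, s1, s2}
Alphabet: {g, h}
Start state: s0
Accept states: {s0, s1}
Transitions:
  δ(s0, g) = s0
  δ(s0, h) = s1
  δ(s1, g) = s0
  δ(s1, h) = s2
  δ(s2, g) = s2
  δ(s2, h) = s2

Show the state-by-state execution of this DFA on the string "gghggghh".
read 'g': s0 → s0
  read 'g': s0 → s0
  read 'h': s0 → s1
  read 'g': s1 → s0
  read 'g': s0 → s0
  read 'g': s0 → s0
  read 'h': s0 → s1
  read 'h': s1 → s2
s0 -> s0 -> s0 -> s1 -> s0 -> s0 -> s0 -> s1 -> s2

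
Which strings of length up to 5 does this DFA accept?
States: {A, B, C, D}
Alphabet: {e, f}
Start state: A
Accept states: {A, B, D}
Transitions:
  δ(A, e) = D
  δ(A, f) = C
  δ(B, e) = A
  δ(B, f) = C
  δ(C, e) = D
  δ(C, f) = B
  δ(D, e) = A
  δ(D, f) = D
ε, e, ee, ef, fe, ff, eee, efe, eff, fee, fef, ffe, eeee, eeef, eefe, eeff, efee, effe, efff, feee, fefe, feff, ffee, fffe, ffff, eeeee, eeefe, eeeff, eefee, eefef, eeffe, efeee, efeef, efefe, efeff, effee, efffe, effff, feeee, feeef, feefe, feeff, fefee, feffe, fefff, ffeee, ffeef, ffefe, ffeff, fffee, fffef, ffffe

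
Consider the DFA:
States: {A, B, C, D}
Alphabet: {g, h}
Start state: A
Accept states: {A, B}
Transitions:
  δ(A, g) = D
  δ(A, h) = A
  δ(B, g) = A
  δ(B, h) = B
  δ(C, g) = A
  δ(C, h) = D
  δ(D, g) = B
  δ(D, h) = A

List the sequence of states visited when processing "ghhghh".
read 'g': A → D
  read 'h': D → A
  read 'h': A → A
  read 'g': A → D
  read 'h': D → A
  read 'h': A → A
A -> D -> A -> A -> D -> A -> A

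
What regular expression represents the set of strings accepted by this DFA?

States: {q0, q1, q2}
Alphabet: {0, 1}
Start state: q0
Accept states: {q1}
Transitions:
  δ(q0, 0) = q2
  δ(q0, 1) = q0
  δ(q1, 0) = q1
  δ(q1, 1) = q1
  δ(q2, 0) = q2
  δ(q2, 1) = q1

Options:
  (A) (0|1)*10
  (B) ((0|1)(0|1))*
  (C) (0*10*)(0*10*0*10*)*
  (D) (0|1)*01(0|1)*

Check each option against the DFA on short strings; one disagreement eliminates an option:
  (A) (0|1)*10: on '01' the DFA goes q0 → q2 → q1 and accepts (q1 ∈ Accept), but the regex does not match it → eliminate
  (B) ((0|1)(0|1))*: on ε the DFA stays in q0 and rejects (q0 ∉ Accept), but the regex matches it → eliminate
  (C) (0*10*)(0*10*0*10*)*: on '1' the DFA goes q0 → q0 and rejects (q0 ∉ Accept), but the regex matches it → eliminate
  (D) (0|1)*01(0|1)*: agrees with the DFA on every string of length ≤ 6
Only (D) is consistent with the DFA.
(D) (0|1)*01(0|1)*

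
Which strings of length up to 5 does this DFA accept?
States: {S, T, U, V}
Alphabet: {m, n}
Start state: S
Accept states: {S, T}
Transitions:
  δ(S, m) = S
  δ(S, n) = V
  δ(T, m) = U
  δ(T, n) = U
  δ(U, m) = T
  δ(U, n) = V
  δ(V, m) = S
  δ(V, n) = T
ε, m, mm, nm, nn, mmm, mnm, mnn, nmm, mmmm, mmnm, mmnn, mnmm, nmmm, nmnm, nmnn, nnmm, nnnm, mmmmm, mmmnm, mmmnn, mmnmm, mnmmm, mnmnm, mnmnn, mnnmm, mnnnm, nmmmm, nmmnm, nmmnn, nmnmm, nnmnm, nnmnn, nnnnm, nnnnn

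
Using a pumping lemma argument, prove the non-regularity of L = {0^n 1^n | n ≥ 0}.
Assume L is regular with pumping length p. Idea: pumping the 0-block changes the count balance.
Choose s = 0^p 1^p (length 2p ≥ p). By the pumping lemma, s = xyz with |xy| ≤ p, |y| > 0. So y = 0^k for some k > 0 (since xy is entirely within the 0's). Pumping gives xy²z = 0^(p+k) 1^p, which is not in L since p+k ≠ p.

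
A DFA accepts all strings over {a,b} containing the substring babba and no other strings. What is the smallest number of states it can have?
By Myhill–Nerode, count the distinguishable equivalence classes: 6 classes — one per longest suffix of the input that is a prefix of 'babba' (lengths 0 through 4), plus an absorbing 'already seen babba' class.
6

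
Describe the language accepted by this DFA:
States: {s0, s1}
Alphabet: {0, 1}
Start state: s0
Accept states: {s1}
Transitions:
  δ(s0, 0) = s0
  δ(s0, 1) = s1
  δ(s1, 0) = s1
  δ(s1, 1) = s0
Testing a few strings:
  '11' → reject
  '1' → accept
  '100' → accept
  '0' → reject
State roles: s0=even number of 1's so far; s1=odd number of 1's so far
All binary strings with an odd number of 1's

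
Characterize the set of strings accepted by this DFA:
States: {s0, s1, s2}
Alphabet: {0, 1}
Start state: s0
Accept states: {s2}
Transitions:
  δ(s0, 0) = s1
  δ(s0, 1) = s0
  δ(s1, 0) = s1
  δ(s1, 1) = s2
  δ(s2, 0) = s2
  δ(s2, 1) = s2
Testing a few strings:
  '11' → reject
  '0010' → accept
  '01' → accept
  '1111' → reject
State roles: s0=no 0 seen yet; s1=seen a 0, waiting for 1; s2=substring 01 seen
All binary strings containing the substring 01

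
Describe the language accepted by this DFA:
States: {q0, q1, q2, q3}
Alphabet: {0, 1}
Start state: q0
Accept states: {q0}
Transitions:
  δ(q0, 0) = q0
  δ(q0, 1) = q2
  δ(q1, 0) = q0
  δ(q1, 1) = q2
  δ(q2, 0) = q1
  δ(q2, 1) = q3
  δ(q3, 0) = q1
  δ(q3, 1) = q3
Testing a few strings:
  '110' → reject
  '0' → accept
  '10' → reject
  '0100' → accept
State roles: q0=value ≡ 0 (mod 4); q1=value ≡ 2 (mod 4); q2=value ≡ 1 (mod 4); q3=value ≡ 3 (mod 4)
All binary strings representing a multiple of 4 (read in base 2; leading zeros allowed and ε counts as 0)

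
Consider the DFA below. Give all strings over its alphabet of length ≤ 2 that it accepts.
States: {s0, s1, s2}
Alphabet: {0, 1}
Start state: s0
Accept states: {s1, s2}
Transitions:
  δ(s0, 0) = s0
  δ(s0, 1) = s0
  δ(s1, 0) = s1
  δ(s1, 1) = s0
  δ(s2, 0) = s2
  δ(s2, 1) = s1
None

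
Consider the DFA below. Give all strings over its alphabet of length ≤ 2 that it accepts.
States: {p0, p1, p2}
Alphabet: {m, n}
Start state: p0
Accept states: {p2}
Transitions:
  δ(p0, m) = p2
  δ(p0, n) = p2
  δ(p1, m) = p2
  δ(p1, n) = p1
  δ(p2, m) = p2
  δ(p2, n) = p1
m, n, mm, nm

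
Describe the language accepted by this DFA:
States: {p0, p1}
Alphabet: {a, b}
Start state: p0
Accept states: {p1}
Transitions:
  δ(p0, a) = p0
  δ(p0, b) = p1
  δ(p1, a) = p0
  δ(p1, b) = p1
Testing a few strings:
  'a' → reject
  'bba' → reject
  'ab' → accept
  'abb' → accept
State roles: p0=last symbol not b; p1=last symbol is b
All strings over {a,b} ending with b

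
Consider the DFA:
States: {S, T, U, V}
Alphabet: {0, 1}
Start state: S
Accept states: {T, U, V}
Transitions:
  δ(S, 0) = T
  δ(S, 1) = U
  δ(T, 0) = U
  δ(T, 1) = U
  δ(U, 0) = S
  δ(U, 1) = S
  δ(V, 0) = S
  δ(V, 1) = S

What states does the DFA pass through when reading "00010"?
read '0': S → T
  read '0': T → U
  read '0': U → S
  read '1': S → U
  read '0': U → S
S -> T -> U -> S -> U -> S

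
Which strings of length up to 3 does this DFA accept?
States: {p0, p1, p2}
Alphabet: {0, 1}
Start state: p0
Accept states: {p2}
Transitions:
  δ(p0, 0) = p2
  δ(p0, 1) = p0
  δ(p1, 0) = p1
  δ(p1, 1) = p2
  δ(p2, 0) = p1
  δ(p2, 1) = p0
0, 10, 001, 010, 110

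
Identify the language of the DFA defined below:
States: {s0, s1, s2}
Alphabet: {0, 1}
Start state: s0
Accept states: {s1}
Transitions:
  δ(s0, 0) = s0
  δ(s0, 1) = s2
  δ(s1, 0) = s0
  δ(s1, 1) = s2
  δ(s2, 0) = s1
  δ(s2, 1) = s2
Testing a few strings:
  '1' → reject
  '0101' → reject
  '0000' → reject
  '101' → reject
State roles: s0=no suffix match; s1=suffix is 10; s2=one trailing 1
All binary strings ending with 10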